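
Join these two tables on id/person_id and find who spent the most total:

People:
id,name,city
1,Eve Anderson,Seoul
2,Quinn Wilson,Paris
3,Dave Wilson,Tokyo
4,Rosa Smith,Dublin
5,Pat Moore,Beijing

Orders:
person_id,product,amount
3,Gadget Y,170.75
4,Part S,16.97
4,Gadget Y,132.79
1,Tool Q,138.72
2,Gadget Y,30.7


Join on: people.id = orders.person_id

Joined rows:
  Dave Wilson (Tokyo) bought Gadget Y for $170.75
  Rosa Smith (Dublin) bought Part S for $16.97
  Rosa Smith (Dublin) bought Gadget Y for $132.79
  Eve Anderson (Seoul) bought Tool Q for $138.72
  Quinn Wilson (Paris) bought Gadget Y for $30.7

Total per person:
  Dave Wilson: $170.75
  Rosa Smith: $149.76
  Eve Anderson: $138.72
  Quinn Wilson: $30.70

Top spender: Dave Wilson ($170.75)

Dave Wilson ($170.75)


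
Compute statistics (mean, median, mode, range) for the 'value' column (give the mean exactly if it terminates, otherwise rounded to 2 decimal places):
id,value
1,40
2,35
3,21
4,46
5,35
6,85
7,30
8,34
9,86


Data: [40, 35, 21, 46, 35, 85, 30, 34, 86]
Count: 9
Sum: 412
Mean: 412/9 ≈ 45.78 (rounded to 2 decimal places)
Sorted: [21, 30, 34, 35, 35, 40, 46, 85, 86]
Median: 35.0
Mode: 35 (2 times)
Range: 86 - 21 = 65
Min: 21, Max: 86

mean≈45.78, median=35.0, mode=35, range=65


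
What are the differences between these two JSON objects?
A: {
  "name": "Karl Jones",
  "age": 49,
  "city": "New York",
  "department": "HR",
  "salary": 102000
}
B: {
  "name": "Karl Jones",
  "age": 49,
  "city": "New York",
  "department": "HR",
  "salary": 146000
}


Comparing each field (in key order):
  name: same
  age: same
  city: same
  department: same
  salary: DIFFERENT
Differences:
  salary: 102000 -> 146000

1 field(s) changed

1 change: salary


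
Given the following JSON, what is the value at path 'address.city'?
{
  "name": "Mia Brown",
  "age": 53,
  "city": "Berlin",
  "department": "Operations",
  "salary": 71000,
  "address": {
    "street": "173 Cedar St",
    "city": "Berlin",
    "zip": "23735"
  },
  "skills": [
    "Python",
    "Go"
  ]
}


Query: address.city
Path: address -> city
Value: Berlin

Berlin


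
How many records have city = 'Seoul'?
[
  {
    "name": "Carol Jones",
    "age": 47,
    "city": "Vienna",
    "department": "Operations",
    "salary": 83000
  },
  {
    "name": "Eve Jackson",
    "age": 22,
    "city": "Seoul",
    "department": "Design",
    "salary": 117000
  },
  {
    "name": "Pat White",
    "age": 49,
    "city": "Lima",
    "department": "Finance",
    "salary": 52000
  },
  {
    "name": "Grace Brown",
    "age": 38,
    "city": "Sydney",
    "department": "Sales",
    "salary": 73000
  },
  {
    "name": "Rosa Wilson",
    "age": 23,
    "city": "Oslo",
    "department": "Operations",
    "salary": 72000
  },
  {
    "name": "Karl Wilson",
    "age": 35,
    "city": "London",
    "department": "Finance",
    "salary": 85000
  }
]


Data: 6 records
Condition: city = 'Seoul'

Checking each record:
  Carol Jones: Vienna
  Eve Jackson: Seoul MATCH
  Pat White: Lima
  Grace Brown: Sydney
  Rosa Wilson: Oslo
  Karl Wilson: London

Count: 1

1


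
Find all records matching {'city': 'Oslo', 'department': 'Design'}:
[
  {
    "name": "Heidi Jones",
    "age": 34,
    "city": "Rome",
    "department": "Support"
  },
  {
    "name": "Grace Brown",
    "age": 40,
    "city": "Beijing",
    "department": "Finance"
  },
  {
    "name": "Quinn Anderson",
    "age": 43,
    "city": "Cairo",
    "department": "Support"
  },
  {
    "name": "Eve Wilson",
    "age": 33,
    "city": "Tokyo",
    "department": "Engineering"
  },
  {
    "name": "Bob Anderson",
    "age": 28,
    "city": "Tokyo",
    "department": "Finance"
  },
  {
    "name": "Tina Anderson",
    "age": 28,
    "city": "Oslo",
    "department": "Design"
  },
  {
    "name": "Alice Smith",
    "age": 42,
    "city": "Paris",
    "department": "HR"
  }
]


Search criteria: {'city': 'Oslo', 'department': 'Design'}

Checking 7 records:
  Heidi Jones: {city: Rome, department: Support}
  Grace Brown: {city: Beijing, department: Finance}
  Quinn Anderson: {city: Cairo, department: Support}
  Eve Wilson: {city: Tokyo, department: Engineering}
  Bob Anderson: {city: Tokyo, department: Finance}
  Tina Anderson: {city: Oslo, department: Design} <-- MATCH
  Alice Smith: {city: Paris, department: HR}

Matches: ["Tina Anderson"]

["Tina Anderson"]


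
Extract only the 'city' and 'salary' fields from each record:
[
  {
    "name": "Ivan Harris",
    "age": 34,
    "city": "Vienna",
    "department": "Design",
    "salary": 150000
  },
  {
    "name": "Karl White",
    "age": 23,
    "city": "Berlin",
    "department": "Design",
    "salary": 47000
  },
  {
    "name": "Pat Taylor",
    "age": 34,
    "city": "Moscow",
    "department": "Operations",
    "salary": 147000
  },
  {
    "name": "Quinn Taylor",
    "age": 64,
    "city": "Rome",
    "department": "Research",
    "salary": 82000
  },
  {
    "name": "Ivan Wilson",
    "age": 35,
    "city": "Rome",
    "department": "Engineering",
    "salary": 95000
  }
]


Original: 5 records with fields: name, age, city, department, salary
Keep: ['city', 'salary']
Drop: ['name', 'age', 'department']
Result: 5 records, 2 fields each

[
  {
    "city": "Vienna",
    "salary": 150000
  },
  {
    "city": "Berlin",
    "salary": 47000
  },
  {
    "city": "Moscow",
    "salary": 147000
  },
  {
    "city": "Rome",
    "salary": 82000
  },
  {
    "city": "Rome",
    "salary": 95000
  }
]


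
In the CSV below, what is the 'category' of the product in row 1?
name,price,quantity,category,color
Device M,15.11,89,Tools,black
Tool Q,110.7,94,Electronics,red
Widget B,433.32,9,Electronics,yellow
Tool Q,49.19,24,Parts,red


Query: Row 1 ('Device M'), column 'category'
Value: Tools

Tools


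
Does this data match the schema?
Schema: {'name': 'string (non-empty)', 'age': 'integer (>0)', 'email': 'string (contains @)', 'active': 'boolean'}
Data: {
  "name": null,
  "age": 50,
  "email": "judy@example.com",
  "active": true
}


Validating each field against schema:
  name: FAIL (null is not a string)
  age: OK (positive integer)
  email: OK (string with @)
  active: OK (boolean)

Result: INVALID (1 error: name)

INVALID (1 error: name)


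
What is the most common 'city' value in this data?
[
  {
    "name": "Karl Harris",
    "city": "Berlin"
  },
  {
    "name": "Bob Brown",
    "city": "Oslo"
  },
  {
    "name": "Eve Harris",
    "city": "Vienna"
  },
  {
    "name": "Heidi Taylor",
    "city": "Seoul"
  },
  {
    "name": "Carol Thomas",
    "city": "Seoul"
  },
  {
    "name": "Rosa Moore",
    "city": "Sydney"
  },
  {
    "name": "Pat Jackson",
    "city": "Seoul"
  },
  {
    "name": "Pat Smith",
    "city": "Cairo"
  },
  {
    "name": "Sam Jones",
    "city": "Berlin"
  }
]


Counting 'city' values across 9 records:

  Seoul: 3 ###
  Berlin: 2 ##
  Oslo: 1 #
  Vienna: 1 #
  Sydney: 1 #
  Cairo: 1 #

Most common: Seoul (3 times)

Seoul (3 times)


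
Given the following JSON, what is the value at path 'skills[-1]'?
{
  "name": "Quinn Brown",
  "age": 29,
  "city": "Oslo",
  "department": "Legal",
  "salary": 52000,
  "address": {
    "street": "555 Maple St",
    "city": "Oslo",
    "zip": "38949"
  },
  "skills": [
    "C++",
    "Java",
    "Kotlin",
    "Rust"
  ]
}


Query: skills[-1]
Path: skills -> last element
Value: Rust

Rust


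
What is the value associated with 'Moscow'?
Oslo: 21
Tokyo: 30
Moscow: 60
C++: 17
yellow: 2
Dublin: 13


Looking up key 'Moscow'
Value: 60

60


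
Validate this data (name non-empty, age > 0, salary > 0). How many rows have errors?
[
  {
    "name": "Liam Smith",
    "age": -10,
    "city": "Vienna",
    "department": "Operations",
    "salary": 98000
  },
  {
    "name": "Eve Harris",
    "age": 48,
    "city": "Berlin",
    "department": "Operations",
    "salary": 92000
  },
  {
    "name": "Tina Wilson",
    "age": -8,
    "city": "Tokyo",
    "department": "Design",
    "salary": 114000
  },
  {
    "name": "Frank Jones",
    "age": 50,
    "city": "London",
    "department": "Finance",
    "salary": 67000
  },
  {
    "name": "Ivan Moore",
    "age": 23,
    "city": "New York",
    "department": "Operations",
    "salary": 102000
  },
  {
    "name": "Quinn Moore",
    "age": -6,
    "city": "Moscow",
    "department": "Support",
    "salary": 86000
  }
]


Validating 6 records:
Rules: name non-empty, age > 0, salary > 0

  Row 1 (Liam Smith): negative age: -10
  Row 2 (Eve Harris): OK
  Row 3 (Tina Wilson): negative age: -8
  Row 4 (Frank Jones): OK
  Row 5 (Ivan Moore): OK
  Row 6 (Quinn Moore): negative age: -6

Total errors: 3

3 errors


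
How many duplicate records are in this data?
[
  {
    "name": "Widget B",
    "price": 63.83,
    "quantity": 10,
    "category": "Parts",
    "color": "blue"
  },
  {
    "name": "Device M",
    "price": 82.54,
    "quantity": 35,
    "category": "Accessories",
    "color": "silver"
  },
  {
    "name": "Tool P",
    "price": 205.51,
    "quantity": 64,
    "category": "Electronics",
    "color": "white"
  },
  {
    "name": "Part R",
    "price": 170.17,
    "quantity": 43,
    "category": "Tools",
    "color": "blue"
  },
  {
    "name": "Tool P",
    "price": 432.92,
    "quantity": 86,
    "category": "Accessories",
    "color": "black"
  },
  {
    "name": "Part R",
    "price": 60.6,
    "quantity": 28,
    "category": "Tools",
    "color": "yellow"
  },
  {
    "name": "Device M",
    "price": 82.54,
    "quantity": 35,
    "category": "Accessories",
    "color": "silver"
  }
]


Checking 7 records for duplicates:

  Row 1: Widget B ($63.83, qty 10)
  Row 2: Device M ($82.54, qty 35)
  Row 3: Tool P ($205.51, qty 64)
  Row 4: Part R ($170.17, qty 43)
  Row 5: Tool P ($432.92, qty 86)
  Row 6: Part R ($60.6, qty 28)
  Row 7: Device M ($82.54, qty 35) <-- DUPLICATE

Duplicates found: 1
Unique records: 6

1 duplicates, 6 unique


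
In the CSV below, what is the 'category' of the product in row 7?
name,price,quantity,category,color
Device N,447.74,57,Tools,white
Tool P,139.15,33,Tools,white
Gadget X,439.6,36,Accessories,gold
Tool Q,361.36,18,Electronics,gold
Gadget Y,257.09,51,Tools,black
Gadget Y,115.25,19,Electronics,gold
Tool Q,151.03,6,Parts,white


Query: Row 7 ('Tool Q'), column 'category'
Value: Parts

Parts


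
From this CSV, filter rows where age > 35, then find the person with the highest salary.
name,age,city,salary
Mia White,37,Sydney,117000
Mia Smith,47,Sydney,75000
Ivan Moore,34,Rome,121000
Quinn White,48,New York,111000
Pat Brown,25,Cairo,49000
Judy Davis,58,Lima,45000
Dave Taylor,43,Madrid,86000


Filter: age > 35
Sort by: salary (descending)

Filtered records (5):
  Mia White, age 37, salary $117000
  Quinn White, age 48, salary $111000
  Dave Taylor, age 43, salary $86000
  Mia Smith, age 47, salary $75000
  Judy Davis, age 58, salary $45000

Highest salary: Mia White ($117000)

Mia White


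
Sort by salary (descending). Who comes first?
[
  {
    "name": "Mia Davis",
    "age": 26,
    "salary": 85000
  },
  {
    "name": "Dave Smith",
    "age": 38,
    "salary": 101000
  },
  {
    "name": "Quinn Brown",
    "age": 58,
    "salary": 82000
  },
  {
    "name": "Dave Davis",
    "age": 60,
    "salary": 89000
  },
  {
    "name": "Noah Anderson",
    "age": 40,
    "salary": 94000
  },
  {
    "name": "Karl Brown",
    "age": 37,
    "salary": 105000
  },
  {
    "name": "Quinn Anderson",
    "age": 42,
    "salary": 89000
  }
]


Sort by: salary (descending)

Sorted order:
  1. Karl Brown (salary = 105000)
  2. Dave Smith (salary = 101000)
  3. Noah Anderson (salary = 94000)
  4. Dave Davis (salary = 89000)
  5. Quinn Anderson (salary = 89000)
  6. Mia Davis (salary = 85000)
  7. Quinn Brown (salary = 82000)

First: Karl Brown

Karl Brown


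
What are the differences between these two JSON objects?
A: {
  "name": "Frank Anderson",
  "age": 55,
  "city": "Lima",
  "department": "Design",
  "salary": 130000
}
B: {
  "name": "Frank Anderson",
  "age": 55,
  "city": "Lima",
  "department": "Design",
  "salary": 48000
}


Comparing each field (in key order):
  name: same
  age: same
  city: same
  department: same
  salary: DIFFERENT
Differences:
  salary: 130000 -> 48000

1 field(s) changed

1 change: salary


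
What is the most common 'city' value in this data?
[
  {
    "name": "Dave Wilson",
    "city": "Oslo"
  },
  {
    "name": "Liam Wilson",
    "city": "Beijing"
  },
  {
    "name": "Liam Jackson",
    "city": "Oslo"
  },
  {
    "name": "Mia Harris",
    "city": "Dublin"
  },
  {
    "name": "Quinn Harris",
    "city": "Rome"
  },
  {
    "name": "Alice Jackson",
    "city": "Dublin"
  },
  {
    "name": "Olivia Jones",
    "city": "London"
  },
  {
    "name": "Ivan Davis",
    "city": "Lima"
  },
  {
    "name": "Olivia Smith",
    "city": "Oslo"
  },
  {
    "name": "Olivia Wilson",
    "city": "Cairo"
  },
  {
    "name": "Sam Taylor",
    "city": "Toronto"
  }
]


Counting 'city' values across 11 records:

  Oslo: 3 ###
  Dublin: 2 ##
  Beijing: 1 #
  Rome: 1 #
  London: 1 #
  Lima: 1 #
  Cairo: 1 #
  Toronto: 1 #

Most common: Oslo (3 times)

Oslo (3 times)


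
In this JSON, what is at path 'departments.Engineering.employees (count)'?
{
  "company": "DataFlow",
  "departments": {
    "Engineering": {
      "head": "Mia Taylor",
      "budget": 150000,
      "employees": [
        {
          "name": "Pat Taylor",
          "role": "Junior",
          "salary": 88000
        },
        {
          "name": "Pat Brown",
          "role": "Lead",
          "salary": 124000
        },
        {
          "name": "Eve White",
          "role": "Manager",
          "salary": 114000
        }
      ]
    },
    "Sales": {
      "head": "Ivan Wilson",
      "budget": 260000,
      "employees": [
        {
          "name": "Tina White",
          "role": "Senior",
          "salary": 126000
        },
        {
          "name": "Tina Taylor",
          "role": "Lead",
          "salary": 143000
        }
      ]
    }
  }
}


Path: departments.Engineering.employees (count)

Navigate:
  -> departments
  -> Engineering
  -> employees (array, length 3)

3


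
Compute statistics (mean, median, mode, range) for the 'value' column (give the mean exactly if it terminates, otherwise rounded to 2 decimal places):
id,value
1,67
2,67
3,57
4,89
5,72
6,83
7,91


Data: [67, 67, 57, 89, 72, 83, 91]
Count: 7
Sum: 526
Mean: 526/7 ≈ 75.14 (rounded to 2 decimal places)
Sorted: [57, 67, 67, 72, 83, 89, 91]
Median: 72.0
Mode: 67 (2 times)
Range: 91 - 57 = 34
Min: 57, Max: 91

mean≈75.14, median=72.0, mode=67, range=34


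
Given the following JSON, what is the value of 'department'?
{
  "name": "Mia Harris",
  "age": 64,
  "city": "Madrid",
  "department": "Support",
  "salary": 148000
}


Looking up field 'department'
Value: Support

Support


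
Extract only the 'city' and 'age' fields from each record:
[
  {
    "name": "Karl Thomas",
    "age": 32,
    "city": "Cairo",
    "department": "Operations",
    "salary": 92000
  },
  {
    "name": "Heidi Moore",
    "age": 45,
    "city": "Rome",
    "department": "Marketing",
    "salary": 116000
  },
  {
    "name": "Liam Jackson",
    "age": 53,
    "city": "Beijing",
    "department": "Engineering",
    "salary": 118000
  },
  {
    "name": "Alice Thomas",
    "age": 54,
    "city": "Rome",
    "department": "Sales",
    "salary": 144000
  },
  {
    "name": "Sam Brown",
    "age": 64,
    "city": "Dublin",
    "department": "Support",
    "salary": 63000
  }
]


Original: 5 records with fields: name, age, city, department, salary
Keep: ['city', 'age']
Drop: ['name', 'department', 'salary']
Result: 5 records, 2 fields each

[
  {
    "city": "Cairo",
    "age": 32
  },
  {
    "city": "Rome",
    "age": 45
  },
  {
    "city": "Beijing",
    "age": 53
  },
  {
    "city": "Rome",
    "age": 54
  },
  {
    "city": "Dublin",
    "age": 64
  }
]


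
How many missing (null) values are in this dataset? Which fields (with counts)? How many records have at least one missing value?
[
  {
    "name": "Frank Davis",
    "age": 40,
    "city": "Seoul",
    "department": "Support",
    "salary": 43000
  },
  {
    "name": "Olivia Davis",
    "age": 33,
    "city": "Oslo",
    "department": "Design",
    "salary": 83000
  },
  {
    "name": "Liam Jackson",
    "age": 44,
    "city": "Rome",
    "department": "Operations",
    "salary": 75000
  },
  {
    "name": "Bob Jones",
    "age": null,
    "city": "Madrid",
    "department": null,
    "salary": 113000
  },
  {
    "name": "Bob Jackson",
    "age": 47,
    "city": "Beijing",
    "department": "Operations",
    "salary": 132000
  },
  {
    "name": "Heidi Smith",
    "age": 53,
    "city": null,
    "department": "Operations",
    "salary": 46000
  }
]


Checking for missing (null) values in 6 records:

  Frank Davis: complete
  Olivia Davis: complete
  Liam Jackson: complete
  Bob Jones: age, department
  Bob Jackson: complete
  Heidi Smith: city

Per field:
  name: 0 missing
  age: 1 missing
  city: 1 missing
  department: 1 missing
  salary: 0 missing

Total missing values: 3
Records with any missing: 2

3 missing values (age: 1, city: 1, department: 1); 2 incomplete records


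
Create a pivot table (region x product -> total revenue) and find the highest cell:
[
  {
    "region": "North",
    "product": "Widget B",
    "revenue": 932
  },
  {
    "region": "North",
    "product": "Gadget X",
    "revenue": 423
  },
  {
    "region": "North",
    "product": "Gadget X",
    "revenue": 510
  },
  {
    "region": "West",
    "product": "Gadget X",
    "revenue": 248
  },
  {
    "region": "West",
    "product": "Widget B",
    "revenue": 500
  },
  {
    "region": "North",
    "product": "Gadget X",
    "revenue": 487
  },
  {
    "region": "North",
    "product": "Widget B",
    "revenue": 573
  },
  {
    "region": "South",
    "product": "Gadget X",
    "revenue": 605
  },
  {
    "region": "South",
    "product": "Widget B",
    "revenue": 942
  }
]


Pivot: region (rows) x product (columns) -> total revenue

     Gadget X      Widget B    
North         1420          1505  
South          605           942  
West           248           500  

Highest: North / Widget B = $1505

North / Widget B = $1505


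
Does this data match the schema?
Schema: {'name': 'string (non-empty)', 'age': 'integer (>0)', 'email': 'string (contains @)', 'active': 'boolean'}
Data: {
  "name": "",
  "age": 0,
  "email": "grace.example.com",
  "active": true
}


Validating each field against schema:
  name: FAIL ("" is an empty string)
  age: FAIL (0 is not > 0)
  email: FAIL ("grace.example.com" does not contain @)
  active: OK (boolean)

Result: INVALID (3 errors: name, age, email)

INVALID (3 errors: name, age, email)


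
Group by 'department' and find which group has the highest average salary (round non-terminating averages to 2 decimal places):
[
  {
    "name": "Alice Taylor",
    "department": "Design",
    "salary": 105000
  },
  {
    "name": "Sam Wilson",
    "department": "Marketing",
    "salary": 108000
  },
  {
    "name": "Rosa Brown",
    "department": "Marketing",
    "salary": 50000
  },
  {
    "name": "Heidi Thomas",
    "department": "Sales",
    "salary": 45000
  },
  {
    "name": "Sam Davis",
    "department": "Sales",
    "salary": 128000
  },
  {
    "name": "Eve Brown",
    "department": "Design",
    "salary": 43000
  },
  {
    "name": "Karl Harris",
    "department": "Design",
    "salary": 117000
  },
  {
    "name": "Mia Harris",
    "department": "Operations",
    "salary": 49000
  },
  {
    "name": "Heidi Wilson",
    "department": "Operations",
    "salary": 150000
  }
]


Group by: department

Groups:
  Design: 3 people, avg salary = 265000/3 ≈ $88333.33
  Marketing: 2 people, avg salary = 158000/2 = $79000
  Operations: 2 people, avg salary = 199000/2 = $99500
  Sales: 2 people, avg salary = 173000/2 = $86500

Highest average salary: Operations ($99500)

Operations ($99500)


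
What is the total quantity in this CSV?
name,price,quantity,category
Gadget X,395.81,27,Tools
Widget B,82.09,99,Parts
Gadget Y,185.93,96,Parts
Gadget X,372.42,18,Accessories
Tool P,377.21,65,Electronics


Computing total quantity:
Values: [27, 99, 96, 18, 65]
Sum = 305

305


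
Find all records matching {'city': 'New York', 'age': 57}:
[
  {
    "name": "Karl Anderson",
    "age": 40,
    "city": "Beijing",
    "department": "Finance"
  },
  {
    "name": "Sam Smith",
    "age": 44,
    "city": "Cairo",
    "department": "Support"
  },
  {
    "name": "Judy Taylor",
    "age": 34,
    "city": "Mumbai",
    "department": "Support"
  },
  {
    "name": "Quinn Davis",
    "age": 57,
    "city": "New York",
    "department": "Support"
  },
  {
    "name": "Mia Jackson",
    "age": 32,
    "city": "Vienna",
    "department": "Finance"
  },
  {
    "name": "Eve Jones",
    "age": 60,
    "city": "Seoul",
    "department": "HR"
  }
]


Search criteria: {'city': 'New York', 'age': 57}

Checking 6 records:
  Karl Anderson: {city: Beijing, age: 40}
  Sam Smith: {city: Cairo, age: 44}
  Judy Taylor: {city: Mumbai, age: 34}
  Quinn Davis: {city: New York, age: 57} <-- MATCH
  Mia Jackson: {city: Vienna, age: 32}
  Eve Jones: {city: Seoul, age: 60}

Matches: ["Quinn Davis"]

["Quinn Davis"]


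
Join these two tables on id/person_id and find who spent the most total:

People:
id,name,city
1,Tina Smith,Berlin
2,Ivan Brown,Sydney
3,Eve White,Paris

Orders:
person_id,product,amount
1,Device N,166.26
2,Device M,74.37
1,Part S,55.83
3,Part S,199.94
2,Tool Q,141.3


Join on: people.id = orders.person_id

Joined rows:
  Tina Smith (Berlin) bought Device N for $166.26
  Ivan Brown (Sydney) bought Device M for $74.37
  Tina Smith (Berlin) bought Part S for $55.83
  Eve White (Paris) bought Part S for $199.94
  Ivan Brown (Sydney) bought Tool Q for $141.3

Total per person:
  Tina Smith: $222.09
  Ivan Brown: $215.67
  Eve White: $199.94

Top spender: Tina Smith ($222.09)

Tina Smith ($222.09)


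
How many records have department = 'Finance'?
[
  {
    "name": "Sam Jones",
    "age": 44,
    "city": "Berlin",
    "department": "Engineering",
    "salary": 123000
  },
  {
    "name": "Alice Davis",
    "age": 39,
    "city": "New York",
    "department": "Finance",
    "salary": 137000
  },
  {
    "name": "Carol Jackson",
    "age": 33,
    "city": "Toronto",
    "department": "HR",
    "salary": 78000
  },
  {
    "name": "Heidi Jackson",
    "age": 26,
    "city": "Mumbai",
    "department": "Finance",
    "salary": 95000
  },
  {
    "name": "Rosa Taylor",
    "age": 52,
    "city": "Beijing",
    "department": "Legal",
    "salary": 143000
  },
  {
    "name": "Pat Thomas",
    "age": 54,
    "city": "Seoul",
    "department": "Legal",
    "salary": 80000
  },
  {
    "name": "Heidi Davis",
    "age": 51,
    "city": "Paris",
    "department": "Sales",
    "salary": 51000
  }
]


Data: 7 records
Condition: department = 'Finance'

Checking each record:
  Sam Jones: Engineering
  Alice Davis: Finance MATCH
  Carol Jackson: HR
  Heidi Jackson: Finance MATCH
  Rosa Taylor: Legal
  Pat Thomas: Legal
  Heidi Davis: Sales

Count: 2

2


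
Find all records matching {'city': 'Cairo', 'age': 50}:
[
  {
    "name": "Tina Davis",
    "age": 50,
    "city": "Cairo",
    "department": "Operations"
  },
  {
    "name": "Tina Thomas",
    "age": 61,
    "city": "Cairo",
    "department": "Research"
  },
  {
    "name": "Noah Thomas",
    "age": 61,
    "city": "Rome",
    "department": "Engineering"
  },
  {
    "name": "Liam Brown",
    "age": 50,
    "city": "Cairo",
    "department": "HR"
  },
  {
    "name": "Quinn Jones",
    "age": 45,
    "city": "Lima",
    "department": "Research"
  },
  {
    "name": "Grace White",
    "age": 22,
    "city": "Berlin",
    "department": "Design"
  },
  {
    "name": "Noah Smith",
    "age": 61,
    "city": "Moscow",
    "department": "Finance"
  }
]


Search criteria: {'city': 'Cairo', 'age': 50}

Checking 7 records:
  Tina Davis: {city: Cairo, age: 50} <-- MATCH
  Tina Thomas: {city: Cairo, age: 61}
  Noah Thomas: {city: Rome, age: 61}
  Liam Brown: {city: Cairo, age: 50} <-- MATCH
  Quinn Jones: {city: Lima, age: 45}
  Grace White: {city: Berlin, age: 22}
  Noah Smith: {city: Moscow, age: 61}

Matches: ["Tina Davis", "Liam Brown"]

["Tina Davis", "Liam Brown"]


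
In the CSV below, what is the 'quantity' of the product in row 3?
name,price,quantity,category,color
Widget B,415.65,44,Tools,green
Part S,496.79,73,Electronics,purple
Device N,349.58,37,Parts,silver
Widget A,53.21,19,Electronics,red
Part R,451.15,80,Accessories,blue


Query: Row 3 ('Device N'), column 'quantity'
Value: 37

37


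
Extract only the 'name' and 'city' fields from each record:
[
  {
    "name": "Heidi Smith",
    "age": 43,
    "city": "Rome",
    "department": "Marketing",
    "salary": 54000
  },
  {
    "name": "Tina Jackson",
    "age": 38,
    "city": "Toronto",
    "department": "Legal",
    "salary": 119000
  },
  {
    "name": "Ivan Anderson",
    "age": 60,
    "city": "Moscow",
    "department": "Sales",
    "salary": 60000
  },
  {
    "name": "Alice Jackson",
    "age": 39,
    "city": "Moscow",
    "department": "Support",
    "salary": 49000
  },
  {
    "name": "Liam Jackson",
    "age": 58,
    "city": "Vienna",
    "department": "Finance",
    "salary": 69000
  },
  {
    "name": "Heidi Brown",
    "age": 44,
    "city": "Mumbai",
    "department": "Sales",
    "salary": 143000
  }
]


Original: 6 records with fields: name, age, city, department, salary
Keep: ['name', 'city']
Drop: ['age', 'department', 'salary']
Result: 6 records, 2 fields each

[
  {
    "name": "Heidi Smith",
    "city": "Rome"
  },
  {
    "name": "Tina Jackson",
    "city": "Toronto"
  },
  {
    "name": "Ivan Anderson",
    "city": "Moscow"
  },
  {
    "name": "Alice Jackson",
    "city": "Moscow"
  },
  {
    "name": "Liam Jackson",
    "city": "Vienna"
  },
  {
    "name": "Heidi Brown",
    "city": "Mumbai"
  }
]


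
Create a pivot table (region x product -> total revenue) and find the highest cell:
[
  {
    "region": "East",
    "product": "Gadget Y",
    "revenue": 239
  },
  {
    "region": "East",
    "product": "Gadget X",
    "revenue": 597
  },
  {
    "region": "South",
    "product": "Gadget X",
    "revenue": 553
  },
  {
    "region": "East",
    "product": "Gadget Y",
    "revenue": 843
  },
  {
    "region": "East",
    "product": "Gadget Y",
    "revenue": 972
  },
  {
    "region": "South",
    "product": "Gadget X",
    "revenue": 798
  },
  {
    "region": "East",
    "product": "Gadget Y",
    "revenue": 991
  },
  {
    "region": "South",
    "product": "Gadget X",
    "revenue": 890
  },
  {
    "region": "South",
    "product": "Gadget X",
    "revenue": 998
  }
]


Pivot: region (rows) x product (columns) -> total revenue

     Gadget X      Gadget Y    
East           597          3045  
South         3239             0  

Highest: South / Gadget X = $3239

South / Gadget X = $3239


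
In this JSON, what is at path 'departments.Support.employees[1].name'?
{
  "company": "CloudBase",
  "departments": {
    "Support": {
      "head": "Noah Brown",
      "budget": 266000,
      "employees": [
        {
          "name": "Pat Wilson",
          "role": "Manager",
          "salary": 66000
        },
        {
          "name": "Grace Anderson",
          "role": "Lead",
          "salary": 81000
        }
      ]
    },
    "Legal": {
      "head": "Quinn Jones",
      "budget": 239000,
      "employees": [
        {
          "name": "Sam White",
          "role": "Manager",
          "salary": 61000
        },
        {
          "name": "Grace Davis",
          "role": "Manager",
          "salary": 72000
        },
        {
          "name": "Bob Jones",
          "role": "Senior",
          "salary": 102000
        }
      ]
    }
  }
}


Path: departments.Support.employees[1].name

Navigate:
  -> departments
  -> Support
  -> employees[1].name = 'Grace Anderson'

Grace Anderson


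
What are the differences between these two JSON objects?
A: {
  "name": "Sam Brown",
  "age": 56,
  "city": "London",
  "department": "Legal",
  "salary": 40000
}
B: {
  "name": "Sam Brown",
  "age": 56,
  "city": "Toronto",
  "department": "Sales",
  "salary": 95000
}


Comparing each field (in key order):
  name: same
  age: same
  city: DIFFERENT
  department: DIFFERENT
  salary: DIFFERENT
Differences:
  city: London -> Toronto
  department: Legal -> Sales
  salary: 40000 -> 95000

3 field(s) changed

3 changes: city, department, salary


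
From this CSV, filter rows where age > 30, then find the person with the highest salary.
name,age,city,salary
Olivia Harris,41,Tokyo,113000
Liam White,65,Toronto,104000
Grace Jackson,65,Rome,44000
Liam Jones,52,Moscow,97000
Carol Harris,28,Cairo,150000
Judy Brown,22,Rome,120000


Filter: age > 30
Sort by: salary (descending)

Filtered records (4):
  Olivia Harris, age 41, salary $113000
  Liam White, age 65, salary $104000
  Liam Jones, age 52, salary $97000
  Grace Jackson, age 65, salary $44000

Highest salary: Olivia Harris ($113000)

Olivia Harris


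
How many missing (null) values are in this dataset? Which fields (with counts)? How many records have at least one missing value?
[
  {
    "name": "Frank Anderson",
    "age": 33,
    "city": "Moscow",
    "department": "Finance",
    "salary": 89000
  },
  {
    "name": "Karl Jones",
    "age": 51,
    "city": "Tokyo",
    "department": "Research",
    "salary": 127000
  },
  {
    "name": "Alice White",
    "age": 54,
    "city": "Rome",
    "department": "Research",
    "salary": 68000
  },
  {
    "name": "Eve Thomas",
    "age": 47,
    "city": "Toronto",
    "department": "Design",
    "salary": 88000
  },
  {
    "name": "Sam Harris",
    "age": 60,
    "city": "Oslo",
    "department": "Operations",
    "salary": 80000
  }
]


Checking for missing (null) values in 5 records:

  Frank Anderson: complete
  Karl Jones: complete
  Alice White: complete
  Eve Thomas: complete
  Sam Harris: complete

Per field:
  name: 0 missing
  age: 0 missing
  city: 0 missing
  department: 0 missing
  salary: 0 missing

Total missing values: 0
Records with any missing: 0

0 missing values (none); 0 incomplete records


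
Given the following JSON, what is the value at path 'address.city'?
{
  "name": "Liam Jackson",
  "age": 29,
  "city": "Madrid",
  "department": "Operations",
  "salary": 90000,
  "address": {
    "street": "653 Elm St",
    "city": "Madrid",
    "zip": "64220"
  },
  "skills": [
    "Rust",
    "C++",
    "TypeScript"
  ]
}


Query: address.city
Path: address -> city
Value: Madrid

Madrid


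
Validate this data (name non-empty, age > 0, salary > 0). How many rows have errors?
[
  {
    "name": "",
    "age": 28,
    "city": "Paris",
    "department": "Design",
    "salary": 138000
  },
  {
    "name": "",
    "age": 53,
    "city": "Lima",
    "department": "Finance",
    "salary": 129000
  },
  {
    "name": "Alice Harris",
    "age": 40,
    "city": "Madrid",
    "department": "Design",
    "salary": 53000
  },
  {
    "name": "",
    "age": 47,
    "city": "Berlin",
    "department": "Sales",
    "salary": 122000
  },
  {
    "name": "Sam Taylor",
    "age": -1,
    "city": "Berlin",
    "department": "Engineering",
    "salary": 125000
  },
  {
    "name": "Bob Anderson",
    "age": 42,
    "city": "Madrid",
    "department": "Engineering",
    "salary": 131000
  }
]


Validating 6 records:
Rules: name non-empty, age > 0, salary > 0

  Row 1 (???): empty name
  Row 2 (???): empty name
  Row 3 (Alice Harris): OK
  Row 4 (???): empty name
  Row 5 (Sam Taylor): negative age: -1
  Row 6 (Bob Anderson): OK

Total errors: 4

4 errors


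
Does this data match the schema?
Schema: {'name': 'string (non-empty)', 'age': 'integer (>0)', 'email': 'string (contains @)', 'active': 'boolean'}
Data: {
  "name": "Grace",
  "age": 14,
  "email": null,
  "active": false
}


Validating each field against schema:
  name: OK (non-empty string)
  age: OK (positive integer)
  email: FAIL (null is not a string)
  active: OK (boolean)

Result: INVALID (1 error: email)

INVALID (1 error: email)


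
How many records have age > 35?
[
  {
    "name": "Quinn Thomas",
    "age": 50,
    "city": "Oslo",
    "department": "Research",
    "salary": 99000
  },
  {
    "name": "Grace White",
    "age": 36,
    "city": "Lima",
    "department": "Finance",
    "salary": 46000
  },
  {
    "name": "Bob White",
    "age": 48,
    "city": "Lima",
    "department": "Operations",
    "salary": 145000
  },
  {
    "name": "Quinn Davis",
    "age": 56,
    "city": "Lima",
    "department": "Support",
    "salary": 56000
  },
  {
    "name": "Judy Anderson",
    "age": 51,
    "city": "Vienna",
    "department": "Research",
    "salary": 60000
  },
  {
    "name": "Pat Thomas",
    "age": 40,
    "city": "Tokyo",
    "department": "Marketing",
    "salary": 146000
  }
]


Data: 6 records
Condition: age > 35

Checking each record:
  Quinn Thomas: 50 MATCH
  Grace White: 36 MATCH
  Bob White: 48 MATCH
  Quinn Davis: 56 MATCH
  Judy Anderson: 51 MATCH
  Pat Thomas: 40 MATCH

Count: 6

6


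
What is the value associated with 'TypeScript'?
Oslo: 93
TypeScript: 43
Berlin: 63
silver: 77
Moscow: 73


Looking up key 'TypeScript'
Value: 43

43


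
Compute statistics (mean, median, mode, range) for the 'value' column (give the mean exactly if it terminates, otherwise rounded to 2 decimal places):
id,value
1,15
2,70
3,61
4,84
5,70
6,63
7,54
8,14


Data: [15, 70, 61, 84, 70, 63, 54, 14]
Count: 8
Sum: 431
Mean: 431/8 = 53.875
Sorted: [14, 15, 54, 61, 63, 70, 70, 84]
Median: 62.0
Mode: 70 (2 times)
Range: 84 - 14 = 70
Min: 14, Max: 84

mean=53.875, median=62.0, mode=70, range=70


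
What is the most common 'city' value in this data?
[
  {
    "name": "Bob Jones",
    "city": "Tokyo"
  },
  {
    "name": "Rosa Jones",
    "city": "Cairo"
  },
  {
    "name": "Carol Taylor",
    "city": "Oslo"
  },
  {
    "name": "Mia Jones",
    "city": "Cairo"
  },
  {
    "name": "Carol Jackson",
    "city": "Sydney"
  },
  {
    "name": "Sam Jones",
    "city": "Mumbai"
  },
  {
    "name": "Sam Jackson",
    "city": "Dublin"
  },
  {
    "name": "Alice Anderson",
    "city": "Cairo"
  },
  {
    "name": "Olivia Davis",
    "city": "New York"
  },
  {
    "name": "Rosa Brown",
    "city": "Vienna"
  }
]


Counting 'city' values across 10 records:

  Cairo: 3 ###
  Tokyo: 1 #
  Oslo: 1 #
  Sydney: 1 #
  Mumbai: 1 #
  Dublin: 1 #
  New York: 1 #
  Vienna: 1 #

Most common: Cairo (3 times)

Cairo (3 times)


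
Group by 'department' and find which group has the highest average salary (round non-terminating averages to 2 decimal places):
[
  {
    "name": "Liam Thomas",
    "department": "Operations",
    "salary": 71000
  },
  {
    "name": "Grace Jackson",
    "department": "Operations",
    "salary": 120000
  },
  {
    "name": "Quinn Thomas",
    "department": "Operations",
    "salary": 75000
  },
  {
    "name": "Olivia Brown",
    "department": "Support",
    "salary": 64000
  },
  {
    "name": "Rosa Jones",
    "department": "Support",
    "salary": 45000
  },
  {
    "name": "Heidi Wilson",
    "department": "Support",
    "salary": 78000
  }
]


Group by: department

Groups:
  Operations: 3 people, avg salary = 266000/3 ≈ $88666.67
  Support: 3 people, avg salary = 187000/3 ≈ $62333.33

Highest average salary: Operations (≈$88666.67)

Operations (≈$88666.67)


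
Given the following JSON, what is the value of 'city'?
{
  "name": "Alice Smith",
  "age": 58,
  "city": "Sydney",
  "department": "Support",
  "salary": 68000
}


Looking up field 'city'
Value: Sydney

Sydney


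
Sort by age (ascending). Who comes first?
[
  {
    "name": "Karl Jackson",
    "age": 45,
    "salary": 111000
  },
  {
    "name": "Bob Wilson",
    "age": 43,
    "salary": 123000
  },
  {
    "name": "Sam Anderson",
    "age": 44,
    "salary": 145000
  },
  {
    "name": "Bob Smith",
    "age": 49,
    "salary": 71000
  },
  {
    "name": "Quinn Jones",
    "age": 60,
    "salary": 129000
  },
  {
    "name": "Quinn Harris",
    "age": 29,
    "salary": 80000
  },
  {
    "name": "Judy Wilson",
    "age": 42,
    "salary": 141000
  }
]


Sort by: age (ascending)

Sorted order:
  1. Quinn Harris (age = 29)
  2. Judy Wilson (age = 42)
  3. Bob Wilson (age = 43)
  4. Sam Anderson (age = 44)
  5. Karl Jackson (age = 45)
  6. Bob Smith (age = 49)
  7. Quinn Jones (age = 60)

First: Quinn Harris

Quinn Harris


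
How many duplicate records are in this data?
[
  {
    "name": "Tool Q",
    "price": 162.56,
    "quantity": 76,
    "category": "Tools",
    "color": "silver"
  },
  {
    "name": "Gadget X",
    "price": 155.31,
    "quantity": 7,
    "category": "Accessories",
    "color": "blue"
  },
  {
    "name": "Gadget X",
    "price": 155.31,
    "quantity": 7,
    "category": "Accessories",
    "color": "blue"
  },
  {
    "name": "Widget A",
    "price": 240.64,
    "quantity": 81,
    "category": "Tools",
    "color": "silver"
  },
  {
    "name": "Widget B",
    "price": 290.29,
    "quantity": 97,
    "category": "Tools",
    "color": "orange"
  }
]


Checking 5 records for duplicates:

  Row 1: Tool Q ($162.56, qty 76)
  Row 2: Gadget X ($155.31, qty 7)
  Row 3: Gadget X ($155.31, qty 7) <-- DUPLICATE
  Row 4: Widget A ($240.64, qty 81)
  Row 5: Widget B ($290.29, qty 97)

Duplicates found: 1
Unique records: 4

1 duplicates, 4 unique


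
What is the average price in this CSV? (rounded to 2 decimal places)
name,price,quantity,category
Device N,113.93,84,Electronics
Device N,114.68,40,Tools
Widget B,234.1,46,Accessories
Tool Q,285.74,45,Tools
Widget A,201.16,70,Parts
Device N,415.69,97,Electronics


Computing average price:
Values: [113.93, 114.68, 234.1, 285.74, 201.16, 415.69]
Sum = 1365.30
Count = 6
Average = 1365.30/6 = 227.55

227.55


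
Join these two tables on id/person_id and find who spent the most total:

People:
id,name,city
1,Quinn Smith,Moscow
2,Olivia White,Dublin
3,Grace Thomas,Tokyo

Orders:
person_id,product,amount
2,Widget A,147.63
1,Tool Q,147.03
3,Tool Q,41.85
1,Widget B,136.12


Join on: people.id = orders.person_id

Joined rows:
  Olivia White (Dublin) bought Widget A for $147.63
  Quinn Smith (Moscow) bought Tool Q for $147.03
  Grace Thomas (Tokyo) bought Tool Q for $41.85
  Quinn Smith (Moscow) bought Widget B for $136.12

Total per person:
  Quinn Smith: $283.15
  Olivia White: $147.63
  Grace Thomas: $41.85

Top spender: Quinn Smith ($283.15)

Quinn Smith ($283.15)


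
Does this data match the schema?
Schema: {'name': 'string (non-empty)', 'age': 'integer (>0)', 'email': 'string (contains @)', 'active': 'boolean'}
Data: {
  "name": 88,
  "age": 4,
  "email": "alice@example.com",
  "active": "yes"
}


Validating each field against schema:
  name: FAIL (88 is not a string)
  age: OK (positive integer)
  email: OK (string with @)
  active: FAIL ("yes" is not a boolean)

Result: INVALID (2 errors: name, active)

INVALID (2 errors: name, active)


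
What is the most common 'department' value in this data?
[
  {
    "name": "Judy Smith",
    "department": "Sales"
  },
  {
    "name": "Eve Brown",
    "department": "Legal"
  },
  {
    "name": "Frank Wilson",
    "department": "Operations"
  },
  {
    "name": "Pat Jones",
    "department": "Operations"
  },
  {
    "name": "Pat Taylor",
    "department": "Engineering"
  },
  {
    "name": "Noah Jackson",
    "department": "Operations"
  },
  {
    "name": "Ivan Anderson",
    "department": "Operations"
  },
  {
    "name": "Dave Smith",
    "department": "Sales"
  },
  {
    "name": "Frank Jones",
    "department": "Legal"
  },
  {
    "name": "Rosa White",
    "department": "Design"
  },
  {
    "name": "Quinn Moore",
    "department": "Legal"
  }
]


Counting 'department' values across 11 records:

  Operations: 4 ####
  Legal: 3 ###
  Sales: 2 ##
  Engineering: 1 #
  Design: 1 #

Most common: Operations (4 times)

Operations (4 times)


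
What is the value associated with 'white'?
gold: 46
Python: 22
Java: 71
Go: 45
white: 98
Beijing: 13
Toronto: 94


Looking up key 'white'
Value: 98

98


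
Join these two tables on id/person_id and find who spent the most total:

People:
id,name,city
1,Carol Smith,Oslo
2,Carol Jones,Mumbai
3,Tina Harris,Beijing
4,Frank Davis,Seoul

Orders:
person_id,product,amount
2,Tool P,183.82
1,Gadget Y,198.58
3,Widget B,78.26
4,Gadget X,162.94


Join on: people.id = orders.person_id

Joined rows:
  Carol Jones (Mumbai) bought Tool P for $183.82
  Carol Smith (Oslo) bought Gadget Y for $198.58
  Tina Harris (Beijing) bought Widget B for $78.26
  Frank Davis (Seoul) bought Gadget X for $162.94

Total per person:
  Carol Smith: $198.58
  Carol Jones: $183.82
  Frank Davis: $162.94
  Tina Harris: $78.26

Top spender: Carol Smith ($198.58)

Carol Smith ($198.58)
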